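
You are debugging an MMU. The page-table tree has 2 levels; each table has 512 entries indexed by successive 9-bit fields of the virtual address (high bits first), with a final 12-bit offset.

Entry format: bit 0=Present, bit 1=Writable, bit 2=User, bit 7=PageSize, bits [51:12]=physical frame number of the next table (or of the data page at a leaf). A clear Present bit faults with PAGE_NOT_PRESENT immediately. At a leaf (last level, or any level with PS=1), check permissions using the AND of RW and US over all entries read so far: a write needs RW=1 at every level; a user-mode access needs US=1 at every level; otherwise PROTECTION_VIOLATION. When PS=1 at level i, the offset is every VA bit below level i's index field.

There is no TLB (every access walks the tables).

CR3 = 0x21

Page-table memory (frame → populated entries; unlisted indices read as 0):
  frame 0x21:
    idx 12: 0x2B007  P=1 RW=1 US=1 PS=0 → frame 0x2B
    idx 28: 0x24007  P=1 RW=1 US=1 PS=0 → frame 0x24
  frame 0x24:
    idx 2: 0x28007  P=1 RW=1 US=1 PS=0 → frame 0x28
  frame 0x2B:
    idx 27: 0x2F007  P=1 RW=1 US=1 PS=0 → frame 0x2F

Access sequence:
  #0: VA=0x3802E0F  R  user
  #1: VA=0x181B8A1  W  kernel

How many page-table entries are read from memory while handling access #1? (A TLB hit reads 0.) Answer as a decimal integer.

Trace:
#0 VA=0x3802E0F (r,user):
  [0] read 0x21 idx=28: raw=0x24007 flags P=1 W=1 U=1 S=0
  [1] read 0x24 idx=2: raw=0x28007 flags P=1 W=1 U=1 S=0
  ✓ 0x28E0F  — 2 lookups
#1 VA=0x181B8A1 (w,kernel):
  [0] read 0x21 idx=12: raw=0x2B007 flags P=1 W=1 U=1 S=0
  [1] read 0x2B idx=27: raw=0x2F007 flags P=1 W=1 U=1 S=0
  ✓ 0x2F8A1  — 2 lookups

Entries read for #1: 2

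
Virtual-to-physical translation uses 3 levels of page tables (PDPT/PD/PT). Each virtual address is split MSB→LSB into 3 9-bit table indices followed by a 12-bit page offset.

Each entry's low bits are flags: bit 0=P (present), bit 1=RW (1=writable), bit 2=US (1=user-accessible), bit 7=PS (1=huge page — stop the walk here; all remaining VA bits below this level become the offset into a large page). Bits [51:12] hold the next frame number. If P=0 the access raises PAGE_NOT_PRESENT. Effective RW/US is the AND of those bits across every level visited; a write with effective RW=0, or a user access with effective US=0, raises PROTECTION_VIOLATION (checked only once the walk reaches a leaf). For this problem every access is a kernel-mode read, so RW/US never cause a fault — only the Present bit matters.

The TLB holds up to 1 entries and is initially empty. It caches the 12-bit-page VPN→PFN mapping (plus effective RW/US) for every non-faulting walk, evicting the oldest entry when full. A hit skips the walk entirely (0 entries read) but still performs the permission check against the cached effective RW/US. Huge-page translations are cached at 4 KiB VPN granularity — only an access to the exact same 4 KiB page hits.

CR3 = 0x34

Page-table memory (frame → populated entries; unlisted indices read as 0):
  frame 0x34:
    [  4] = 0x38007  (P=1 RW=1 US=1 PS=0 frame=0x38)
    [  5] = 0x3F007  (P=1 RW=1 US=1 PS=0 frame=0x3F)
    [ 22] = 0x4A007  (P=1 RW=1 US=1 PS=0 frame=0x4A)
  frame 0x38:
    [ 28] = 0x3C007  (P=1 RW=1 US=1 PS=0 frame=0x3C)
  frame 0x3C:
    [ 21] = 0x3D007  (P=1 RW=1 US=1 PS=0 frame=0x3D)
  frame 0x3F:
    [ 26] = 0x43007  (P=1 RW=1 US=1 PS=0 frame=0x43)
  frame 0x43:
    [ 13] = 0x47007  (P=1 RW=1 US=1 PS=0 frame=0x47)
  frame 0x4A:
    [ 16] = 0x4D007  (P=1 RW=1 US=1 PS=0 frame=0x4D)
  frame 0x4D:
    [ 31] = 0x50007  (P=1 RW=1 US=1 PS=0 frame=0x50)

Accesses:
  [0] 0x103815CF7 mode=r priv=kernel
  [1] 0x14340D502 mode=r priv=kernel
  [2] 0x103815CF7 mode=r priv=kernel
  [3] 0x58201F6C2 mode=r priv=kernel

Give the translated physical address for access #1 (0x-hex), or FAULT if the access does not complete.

Walk each access:
#0 VA=0x103815CF7 (r,kernel):
  lvl0: tbl 0x34, slot 4 ⇒ 0x38007 (P1/RW1/US1/PS0)
  lvl1: tbl 0x38, slot 28 ⇒ 0x3C007 (P1/RW1/US1/PS0)
  lvl2: tbl 0x3C, slot 21 ⇒ 0x3D007 (P1/RW1/US1/PS0)
  ⇒ phys 0x3DCF7  [3 reads]
#1 VA=0x14340D502 (r,kernel):
  lvl0: tbl 0x34, slot 5 ⇒ 0x3F007 (P1/RW1/US1/PS0)
  lvl1: tbl 0x3F, slot 26 ⇒ 0x43007 (P1/RW1/US1/PS0)
  lvl2: tbl 0x43, slot 13 ⇒ 0x47007 (P1/RW1/US1/PS0)
  ⇒ phys 0x47502  [3 reads]
#2 VA=0x103815CF7 (r,kernel):
  lvl0: tbl 0x34, slot 4 ⇒ 0x38007 (P1/RW1/US1/PS0)
  lvl1: tbl 0x38, slot 28 ⇒ 0x3C007 (P1/RW1/US1/PS0)
  lvl2: tbl 0x3C, slot 21 ⇒ 0x3D007 (P1/RW1/US1/PS0)
  ⇒ phys 0x3DCF7  [3 reads]
#3 VA=0x58201F6C2 (r,kernel):
  lvl0: tbl 0x34, slot 22 ⇒ 0x4A007 (P1/RW1/US1/PS0)
  lvl1: tbl 0x4A, slot 16 ⇒ 0x4D007 (P1/RW1/US1/PS0)
  lvl2: tbl 0x4D, slot 31 ⇒ 0x50007 (P1/RW1/US1/PS0)
  ⇒ phys 0x506C2  [3 reads]

Access #1 PA: 0x47502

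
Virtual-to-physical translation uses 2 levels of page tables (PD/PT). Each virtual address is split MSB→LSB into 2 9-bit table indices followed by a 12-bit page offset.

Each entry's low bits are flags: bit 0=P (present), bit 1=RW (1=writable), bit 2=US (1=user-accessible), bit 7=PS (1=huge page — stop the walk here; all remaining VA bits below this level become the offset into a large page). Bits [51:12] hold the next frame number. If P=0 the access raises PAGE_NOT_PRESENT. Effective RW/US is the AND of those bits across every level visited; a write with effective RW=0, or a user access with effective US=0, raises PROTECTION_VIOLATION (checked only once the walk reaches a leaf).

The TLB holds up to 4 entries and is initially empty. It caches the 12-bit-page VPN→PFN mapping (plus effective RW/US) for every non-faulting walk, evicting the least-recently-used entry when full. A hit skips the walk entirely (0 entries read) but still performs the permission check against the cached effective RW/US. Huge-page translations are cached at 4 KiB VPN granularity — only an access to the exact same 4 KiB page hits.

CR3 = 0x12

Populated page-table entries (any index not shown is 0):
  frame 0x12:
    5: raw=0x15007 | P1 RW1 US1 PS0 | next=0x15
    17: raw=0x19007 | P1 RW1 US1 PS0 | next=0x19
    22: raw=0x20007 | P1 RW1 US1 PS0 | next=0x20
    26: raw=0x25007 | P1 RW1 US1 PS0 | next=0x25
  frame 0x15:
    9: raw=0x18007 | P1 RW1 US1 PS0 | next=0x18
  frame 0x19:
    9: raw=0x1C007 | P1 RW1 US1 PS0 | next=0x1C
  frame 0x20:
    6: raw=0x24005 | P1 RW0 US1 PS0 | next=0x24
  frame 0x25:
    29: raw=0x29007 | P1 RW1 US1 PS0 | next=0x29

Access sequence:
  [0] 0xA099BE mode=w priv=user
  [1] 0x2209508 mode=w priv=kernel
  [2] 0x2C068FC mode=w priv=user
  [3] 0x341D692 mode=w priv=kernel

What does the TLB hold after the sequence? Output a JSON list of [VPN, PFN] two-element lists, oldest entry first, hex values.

Walk each access:
#0 VA=0xA099BE (w,user):
  lvl0: tbl 0x12, slot 5 ⇒ 0x15007 (P1/RW1/US1/PS0)
  lvl1: tbl 0x15, slot 9 ⇒ 0x18007 (P1/RW1/US1/PS0)
  ✓ 0x189BE  — 2 lookups
#1 VA=0x2209508 (w,kernel):
  lvl0: tbl 0x12, slot 17 ⇒ 0x19007 (P1/RW1/US1/PS0)
  lvl1: tbl 0x19, slot 9 ⇒ 0x1C007 (P1/RW1/US1/PS0)
  ✓ 0x1C508  — 2 lookups
#2 VA=0x2C068FC (w,user):
  lvl0: tbl 0x12, slot 22 ⇒ 0x20007 (P1/RW1/US1/PS0)
  lvl1: tbl 0x20, slot 6 ⇒ 0x24005 (P1/RW0/US1/PS0)
  → PROTECTION_VIOLATION  (2 entries read)
#3 VA=0x341D692 (w,kernel):
  lvl0: tbl 0x12, slot 26 ⇒ 0x25007 (P1/RW1/US1/PS0)
  lvl1: tbl 0x25, slot 29 ⇒ 0x29007 (P1/RW1/US1/PS0)
  ✓ 0x29692  — 2 lookups

TLB: [["0xA09", "0x18"], ["0x2209", "0x1C"], ["0x341D", "0x29"]]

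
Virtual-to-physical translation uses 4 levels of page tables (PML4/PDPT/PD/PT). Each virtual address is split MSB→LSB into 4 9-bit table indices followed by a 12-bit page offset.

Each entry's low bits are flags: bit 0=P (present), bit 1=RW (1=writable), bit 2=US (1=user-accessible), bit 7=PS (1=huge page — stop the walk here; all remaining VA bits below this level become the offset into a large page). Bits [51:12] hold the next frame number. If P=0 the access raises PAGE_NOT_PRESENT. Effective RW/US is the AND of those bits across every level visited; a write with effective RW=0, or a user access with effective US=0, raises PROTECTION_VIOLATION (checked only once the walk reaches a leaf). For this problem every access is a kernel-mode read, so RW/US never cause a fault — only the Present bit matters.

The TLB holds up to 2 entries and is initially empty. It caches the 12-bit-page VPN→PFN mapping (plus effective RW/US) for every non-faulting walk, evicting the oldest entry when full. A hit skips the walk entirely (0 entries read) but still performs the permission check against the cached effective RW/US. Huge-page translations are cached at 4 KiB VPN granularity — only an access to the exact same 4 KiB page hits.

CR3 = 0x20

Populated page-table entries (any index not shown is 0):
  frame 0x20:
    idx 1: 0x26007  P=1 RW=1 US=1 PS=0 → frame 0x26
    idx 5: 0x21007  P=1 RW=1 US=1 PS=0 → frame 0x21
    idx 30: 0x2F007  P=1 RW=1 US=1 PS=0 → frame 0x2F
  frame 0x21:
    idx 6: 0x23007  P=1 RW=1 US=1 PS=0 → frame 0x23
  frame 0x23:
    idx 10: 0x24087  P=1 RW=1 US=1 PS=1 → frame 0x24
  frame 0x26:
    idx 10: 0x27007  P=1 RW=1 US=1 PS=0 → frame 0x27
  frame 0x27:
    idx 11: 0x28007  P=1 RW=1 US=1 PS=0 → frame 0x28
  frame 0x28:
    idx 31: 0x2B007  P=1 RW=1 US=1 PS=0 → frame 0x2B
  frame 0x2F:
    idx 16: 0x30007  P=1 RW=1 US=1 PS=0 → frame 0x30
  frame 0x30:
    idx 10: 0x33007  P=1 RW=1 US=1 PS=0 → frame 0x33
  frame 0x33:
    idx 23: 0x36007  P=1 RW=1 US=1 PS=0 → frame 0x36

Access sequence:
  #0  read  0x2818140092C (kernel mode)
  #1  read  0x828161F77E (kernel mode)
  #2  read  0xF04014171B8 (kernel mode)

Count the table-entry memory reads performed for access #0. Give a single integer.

Per-access translation:
#0 VA=0x2818140092C (r,kernel):
  lvl0: tbl 0x20, slot 5 ⇒ 0x21007 (P1/RW1/US1/PS0)
  lvl1: tbl 0x21, slot 6 ⇒ 0x23007 (P1/RW1/US1/PS0)
  lvl2: tbl 0x23, slot 10 ⇒ 0x24087 (P1/RW1/US1/PS1)
  ⇒ phys 0x2492C (huge @L2)  [3 reads]
#1 VA=0x828161F77E (r,kernel):
  lvl0: tbl 0x20, slot 1 ⇒ 0x26007 (P1/RW1/US1/PS0)
  lvl1: tbl 0x26, slot 10 ⇒ 0x27007 (P1/RW1/US1/PS0)
  lvl2: tbl 0x27, slot 11 ⇒ 0x28007 (P1/RW1/US1/PS0)
  lvl3: tbl 0x28, slot 31 ⇒ 0x2B007 (P1/RW1/US1/PS0)
  ⇒ phys 0x2B77E  [4 reads]
#2 VA=0xF04014171B8 (r,kernel):
  lvl0: tbl 0x20, slot 30 ⇒ 0x2F007 (P1/RW1/US1/PS0)
  lvl1: tbl 0x2F, slot 16 ⇒ 0x30007 (P1/RW1/US1/PS0)
  lvl2: tbl 0x30, slot 10 ⇒ 0x33007 (P1/RW1/US1/PS0)
  lvl3: tbl 0x33, slot 23 ⇒ 0x36007 (P1/RW1/US1/PS0)
  ⇒ phys 0x361B8  [4 reads]

Entries read for #0: 3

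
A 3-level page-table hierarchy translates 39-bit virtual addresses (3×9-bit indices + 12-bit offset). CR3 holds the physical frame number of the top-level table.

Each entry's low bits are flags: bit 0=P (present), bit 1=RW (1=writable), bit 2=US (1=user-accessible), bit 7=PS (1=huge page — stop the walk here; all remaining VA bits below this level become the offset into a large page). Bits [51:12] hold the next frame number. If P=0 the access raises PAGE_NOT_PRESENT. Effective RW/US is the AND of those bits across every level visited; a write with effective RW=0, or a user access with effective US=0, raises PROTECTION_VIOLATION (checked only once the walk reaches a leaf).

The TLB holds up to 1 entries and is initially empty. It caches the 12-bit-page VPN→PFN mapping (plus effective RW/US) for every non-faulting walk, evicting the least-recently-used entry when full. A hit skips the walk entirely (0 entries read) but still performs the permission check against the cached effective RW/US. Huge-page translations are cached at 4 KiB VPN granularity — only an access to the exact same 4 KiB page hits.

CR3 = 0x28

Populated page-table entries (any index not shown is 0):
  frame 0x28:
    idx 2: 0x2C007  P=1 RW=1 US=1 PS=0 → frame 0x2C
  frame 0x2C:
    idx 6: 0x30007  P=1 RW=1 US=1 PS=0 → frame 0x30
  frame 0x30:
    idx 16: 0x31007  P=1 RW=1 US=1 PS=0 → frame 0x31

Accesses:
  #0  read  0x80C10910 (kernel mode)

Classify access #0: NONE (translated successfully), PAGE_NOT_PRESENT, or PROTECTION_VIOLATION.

Trace:
#0 VA=0x80C10910 (r,kernel):
  lvl0: tbl 0x28, slot 2 ⇒ 0x2C007 (P1/RW1/US1/PS0)
  lvl1: tbl 0x2C, slot 6 ⇒ 0x30007 (P1/RW1/US1/PS0)
  lvl2: tbl 0x30, slot 16 ⇒ 0x31007 (P1/RW1/US1/PS0)
  ✓ 0x31910  — 3 lookups

Access #0 fault: NONE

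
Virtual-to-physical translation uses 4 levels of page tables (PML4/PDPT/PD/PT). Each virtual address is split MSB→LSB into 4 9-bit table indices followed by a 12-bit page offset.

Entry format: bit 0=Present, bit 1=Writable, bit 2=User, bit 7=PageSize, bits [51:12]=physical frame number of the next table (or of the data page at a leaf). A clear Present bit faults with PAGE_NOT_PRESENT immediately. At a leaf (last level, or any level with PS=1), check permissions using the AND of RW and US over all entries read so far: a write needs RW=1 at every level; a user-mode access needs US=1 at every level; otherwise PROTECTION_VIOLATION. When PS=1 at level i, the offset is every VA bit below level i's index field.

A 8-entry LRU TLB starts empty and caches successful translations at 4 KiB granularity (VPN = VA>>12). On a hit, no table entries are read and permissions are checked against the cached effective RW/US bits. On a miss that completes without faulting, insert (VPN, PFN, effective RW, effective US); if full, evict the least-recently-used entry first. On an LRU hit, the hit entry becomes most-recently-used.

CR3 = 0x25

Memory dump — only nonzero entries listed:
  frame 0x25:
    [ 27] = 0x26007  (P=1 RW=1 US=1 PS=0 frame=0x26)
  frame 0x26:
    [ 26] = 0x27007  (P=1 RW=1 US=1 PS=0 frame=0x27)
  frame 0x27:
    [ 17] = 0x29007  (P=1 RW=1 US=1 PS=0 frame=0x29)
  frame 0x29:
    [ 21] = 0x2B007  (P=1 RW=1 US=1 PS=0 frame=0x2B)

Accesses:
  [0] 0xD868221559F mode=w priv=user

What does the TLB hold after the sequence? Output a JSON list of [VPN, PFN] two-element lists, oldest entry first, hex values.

Walk each access:
#0 VA=0xD868221559F (w,user):
  [0] read 0x25 idx=27: raw=0x26007 flags P=1 W=1 U=1 S=0
  [1] read 0x26 idx=26: raw=0x27007 flags P=1 W=1 U=1 S=0
  [2] read 0x27 idx=17: raw=0x29007 flags P=1 W=1 U=1 S=0
  [3] read 0x29 idx=21: raw=0x2B007 flags P=1 W=1 U=1 S=0
  → PA=0x2B59F  (4 entries read)

TLB: [["0xD8682215", "0x2B"]]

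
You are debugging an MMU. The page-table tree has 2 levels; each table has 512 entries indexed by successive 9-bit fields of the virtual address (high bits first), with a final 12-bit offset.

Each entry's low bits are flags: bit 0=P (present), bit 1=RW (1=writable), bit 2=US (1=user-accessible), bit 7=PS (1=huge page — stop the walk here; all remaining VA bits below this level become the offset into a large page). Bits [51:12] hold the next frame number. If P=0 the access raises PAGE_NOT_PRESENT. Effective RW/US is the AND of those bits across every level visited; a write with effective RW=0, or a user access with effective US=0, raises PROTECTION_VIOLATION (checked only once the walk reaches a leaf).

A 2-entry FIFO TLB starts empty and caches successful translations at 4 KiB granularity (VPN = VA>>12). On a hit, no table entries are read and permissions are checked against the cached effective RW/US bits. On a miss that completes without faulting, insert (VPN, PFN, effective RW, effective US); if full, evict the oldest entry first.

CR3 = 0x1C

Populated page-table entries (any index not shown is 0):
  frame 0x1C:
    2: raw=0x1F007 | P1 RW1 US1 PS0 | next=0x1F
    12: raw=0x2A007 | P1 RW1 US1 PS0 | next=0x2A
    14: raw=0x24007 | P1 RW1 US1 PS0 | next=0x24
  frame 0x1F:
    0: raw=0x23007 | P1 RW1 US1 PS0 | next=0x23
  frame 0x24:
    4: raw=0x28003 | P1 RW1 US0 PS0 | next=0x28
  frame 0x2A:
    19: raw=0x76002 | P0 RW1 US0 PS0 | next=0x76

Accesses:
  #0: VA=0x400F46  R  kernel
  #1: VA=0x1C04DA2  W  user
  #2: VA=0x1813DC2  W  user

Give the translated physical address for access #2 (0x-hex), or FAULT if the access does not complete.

Walk each access:
#0 VA=0x400F46 (r,kernel):
  L0 @0x1C[2] → 0x1F007  P=1,RW=1,US=1,PS=0
  L1 @0x1F[0] → 0x23007  P=1,RW=1,US=1,PS=0
  → PA=0x23F46  (2 entries read)
#1 VA=0x1C04DA2 (w,user):
  L0 @0x1C[14] → 0x24007  P=1,RW=1,US=1,PS=0
  L1 @0x24[4] → 0x28003  P=1,RW=1,US=0,PS=0
  → PROTECTION_VIOLATION  (2 entries read)
#2 VA=0x1813DC2 (w,user):
  L0 @0x1C[12] → 0x2A007  P=1,RW=1,US=1,PS=0
  L1 @0x2A[19] → 0x76002  P=0,RW=1,US=0,PS=0
  → PAGE_NOT_PRESENT  (2 entries read)

Access #2 PA: FAULT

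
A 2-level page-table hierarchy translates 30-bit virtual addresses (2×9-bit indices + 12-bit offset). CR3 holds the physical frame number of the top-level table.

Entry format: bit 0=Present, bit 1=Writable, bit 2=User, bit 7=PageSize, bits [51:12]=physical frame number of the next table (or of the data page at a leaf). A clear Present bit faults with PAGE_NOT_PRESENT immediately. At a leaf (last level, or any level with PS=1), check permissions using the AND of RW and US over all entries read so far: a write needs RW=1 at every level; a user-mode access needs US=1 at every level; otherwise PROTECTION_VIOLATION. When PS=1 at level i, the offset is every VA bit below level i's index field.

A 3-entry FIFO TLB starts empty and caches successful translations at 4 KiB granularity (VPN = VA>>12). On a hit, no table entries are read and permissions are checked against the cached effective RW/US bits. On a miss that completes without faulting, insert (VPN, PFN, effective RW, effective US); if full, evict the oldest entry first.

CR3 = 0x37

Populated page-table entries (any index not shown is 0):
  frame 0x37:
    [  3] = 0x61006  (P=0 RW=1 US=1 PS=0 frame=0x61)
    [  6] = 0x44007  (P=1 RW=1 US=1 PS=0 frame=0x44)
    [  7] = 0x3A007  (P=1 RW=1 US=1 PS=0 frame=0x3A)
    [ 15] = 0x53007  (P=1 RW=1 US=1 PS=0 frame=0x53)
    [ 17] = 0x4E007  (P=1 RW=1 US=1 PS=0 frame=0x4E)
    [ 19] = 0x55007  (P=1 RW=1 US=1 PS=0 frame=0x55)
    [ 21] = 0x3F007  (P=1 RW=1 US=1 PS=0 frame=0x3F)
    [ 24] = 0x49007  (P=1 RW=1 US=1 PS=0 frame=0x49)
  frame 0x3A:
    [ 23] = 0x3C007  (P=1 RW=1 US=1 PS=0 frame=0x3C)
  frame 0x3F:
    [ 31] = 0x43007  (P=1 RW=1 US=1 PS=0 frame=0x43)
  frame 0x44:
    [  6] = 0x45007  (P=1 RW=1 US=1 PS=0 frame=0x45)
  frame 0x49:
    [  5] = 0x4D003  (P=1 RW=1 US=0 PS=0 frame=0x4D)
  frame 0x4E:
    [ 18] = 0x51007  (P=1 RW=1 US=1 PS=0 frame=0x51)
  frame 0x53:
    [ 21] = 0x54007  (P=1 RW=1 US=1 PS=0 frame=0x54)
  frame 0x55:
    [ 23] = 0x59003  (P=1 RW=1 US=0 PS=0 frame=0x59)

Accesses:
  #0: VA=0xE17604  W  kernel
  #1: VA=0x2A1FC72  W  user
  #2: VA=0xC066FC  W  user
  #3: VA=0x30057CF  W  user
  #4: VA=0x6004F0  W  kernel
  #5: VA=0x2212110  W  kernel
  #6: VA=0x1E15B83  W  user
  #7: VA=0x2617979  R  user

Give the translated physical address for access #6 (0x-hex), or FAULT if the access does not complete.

Trace:
#0 VA=0xE17604 (w,kernel):
  L0 @0x37[7] → 0x3A007  P=1,RW=1,US=1,PS=0
  L1 @0x3A[23] → 0x3C007  P=1,RW=1,US=1,PS=0
  ⇒ phys 0x3C604  [2 reads]
#1 VA=0x2A1FC72 (w,user):
  L0 @0x37[21] → 0x3F007  P=1,RW=1,US=1,PS=0
  L1 @0x3F[31] → 0x43007  P=1,RW=1,US=1,PS=0
  ⇒ phys 0x43C72  [2 reads]
#2 VA=0xC066FC (w,user):
  L0 @0x37[6] → 0x44007  P=1,RW=1,US=1,PS=0
  L1 @0x44[6] → 0x45007  P=1,RW=1,US=1,PS=0
  ⇒ phys 0x456FC  [2 reads]
#3 VA=0x30057CF (w,user):
  L0 @0x37[24] → 0x49007  P=1,RW=1,US=1,PS=0
  L1 @0x49[5] → 0x4D003  P=1,RW=1,US=0,PS=0
  ✗ PROTECTION_VIOLATION  [2 reads]
#4 VA=0x6004F0 (w,kernel):
  L0 @0x37[3] → 0x61006  P=0,RW=1,US=1,PS=0
  ✗ PAGE_NOT_PRESENT  [1 reads]
#5 VA=0x2212110 (w,kernel):
  L0 @0x37[17] → 0x4E007  P=1,RW=1,US=1,PS=0
  L1 @0x4E[18] → 0x51007  P=1,RW=1,US=1,PS=0
  ⇒ phys 0x51110  [2 reads]
#6 VA=0x1E15B83 (w,user):
  L0 @0x37[15] → 0x53007  P=1,RW=1,US=1,PS=0
  L1 @0x53[21] → 0x54007  P=1,RW=1,US=1,PS=0
  ⇒ phys 0x54B83  [2 reads]
#7 VA=0x2617979 (r,user):
  L0 @0x37[19] → 0x55007  P=1,RW=1,US=1,PS=0
  L1 @0x55[23] → 0x59003  P=1,RW=1,US=0,PS=0
  ✗ PROTECTION_VIOLATION  [2 reads]

Access #6 PA: 0x54B83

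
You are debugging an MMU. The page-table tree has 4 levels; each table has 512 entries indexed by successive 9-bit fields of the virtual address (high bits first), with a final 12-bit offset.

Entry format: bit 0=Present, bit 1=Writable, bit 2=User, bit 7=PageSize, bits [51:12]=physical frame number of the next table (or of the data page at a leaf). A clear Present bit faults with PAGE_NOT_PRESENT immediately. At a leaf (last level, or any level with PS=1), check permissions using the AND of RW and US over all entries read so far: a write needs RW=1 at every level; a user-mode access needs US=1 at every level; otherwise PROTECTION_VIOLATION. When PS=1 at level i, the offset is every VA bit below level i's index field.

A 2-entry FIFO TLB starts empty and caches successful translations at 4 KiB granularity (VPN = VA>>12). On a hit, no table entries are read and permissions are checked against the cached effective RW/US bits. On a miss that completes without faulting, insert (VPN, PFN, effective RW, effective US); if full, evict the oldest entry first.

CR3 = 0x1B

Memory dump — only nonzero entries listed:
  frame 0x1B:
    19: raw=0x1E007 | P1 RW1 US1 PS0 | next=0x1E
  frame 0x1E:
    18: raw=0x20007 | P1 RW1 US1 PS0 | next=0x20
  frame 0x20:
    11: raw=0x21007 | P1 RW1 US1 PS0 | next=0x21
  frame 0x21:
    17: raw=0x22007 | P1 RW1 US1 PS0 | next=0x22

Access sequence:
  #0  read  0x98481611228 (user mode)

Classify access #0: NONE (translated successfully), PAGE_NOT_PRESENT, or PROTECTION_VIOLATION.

Trace:
#0 VA=0x98481611228 (r,user):
  [0] read 0x1B idx=19: raw=0x1E007 flags P=1 W=1 U=1 S=0
  [1] read 0x1E idx=18: raw=0x20007 flags P=1 W=1 U=1 S=0
  [2] read 0x20 idx=11: raw=0x21007 flags P=1 W=1 U=1 S=0
  [3] read 0x21 idx=17: raw=0x22007 flags P=1 W=1 U=1 S=0
  → PA=0x22228  (4 entries read)

Access #0 fault: NONE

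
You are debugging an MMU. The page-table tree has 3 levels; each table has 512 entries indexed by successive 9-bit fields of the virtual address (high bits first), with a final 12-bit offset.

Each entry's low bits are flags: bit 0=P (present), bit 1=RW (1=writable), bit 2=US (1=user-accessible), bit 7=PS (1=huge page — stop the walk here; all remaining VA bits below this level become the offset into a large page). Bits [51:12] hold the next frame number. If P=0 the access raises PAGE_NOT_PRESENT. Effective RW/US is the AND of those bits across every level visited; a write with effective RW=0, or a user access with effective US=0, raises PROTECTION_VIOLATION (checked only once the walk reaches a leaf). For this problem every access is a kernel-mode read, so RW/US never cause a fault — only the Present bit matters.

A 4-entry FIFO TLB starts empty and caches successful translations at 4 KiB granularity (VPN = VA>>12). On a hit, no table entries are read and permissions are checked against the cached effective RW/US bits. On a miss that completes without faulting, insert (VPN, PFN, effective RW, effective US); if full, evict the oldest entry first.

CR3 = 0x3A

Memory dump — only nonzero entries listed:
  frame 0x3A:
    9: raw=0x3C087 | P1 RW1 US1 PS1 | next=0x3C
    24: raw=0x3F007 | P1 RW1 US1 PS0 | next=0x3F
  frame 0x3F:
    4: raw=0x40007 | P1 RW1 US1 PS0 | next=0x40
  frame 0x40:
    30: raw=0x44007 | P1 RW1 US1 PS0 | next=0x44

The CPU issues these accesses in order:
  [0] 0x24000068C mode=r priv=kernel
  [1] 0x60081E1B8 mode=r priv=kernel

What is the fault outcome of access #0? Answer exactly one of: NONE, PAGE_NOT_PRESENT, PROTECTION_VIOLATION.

Per-access translation:
#0 VA=0x24000068C (r,kernel):
  [0] read 0x3A idx=9: raw=0x3C087 flags P=1 W=1 U=1 S=1
  ⇒ phys 0x3C68C (huge @L0)  [1 reads]
#1 VA=0x60081E1B8 (r,kernel):
  [0] read 0x3A idx=24: raw=0x3F007 flags P=1 W=1 U=1 S=0
  [1] read 0x3F idx=4: raw=0x40007 flags P=1 W=1 U=1 S=0
  [2] read 0x40 idx=30: raw=0x44007 flags P=1 W=1 U=1 S=0
  ⇒ phys 0x441B8  [3 reads]

Access #0 fault: NONE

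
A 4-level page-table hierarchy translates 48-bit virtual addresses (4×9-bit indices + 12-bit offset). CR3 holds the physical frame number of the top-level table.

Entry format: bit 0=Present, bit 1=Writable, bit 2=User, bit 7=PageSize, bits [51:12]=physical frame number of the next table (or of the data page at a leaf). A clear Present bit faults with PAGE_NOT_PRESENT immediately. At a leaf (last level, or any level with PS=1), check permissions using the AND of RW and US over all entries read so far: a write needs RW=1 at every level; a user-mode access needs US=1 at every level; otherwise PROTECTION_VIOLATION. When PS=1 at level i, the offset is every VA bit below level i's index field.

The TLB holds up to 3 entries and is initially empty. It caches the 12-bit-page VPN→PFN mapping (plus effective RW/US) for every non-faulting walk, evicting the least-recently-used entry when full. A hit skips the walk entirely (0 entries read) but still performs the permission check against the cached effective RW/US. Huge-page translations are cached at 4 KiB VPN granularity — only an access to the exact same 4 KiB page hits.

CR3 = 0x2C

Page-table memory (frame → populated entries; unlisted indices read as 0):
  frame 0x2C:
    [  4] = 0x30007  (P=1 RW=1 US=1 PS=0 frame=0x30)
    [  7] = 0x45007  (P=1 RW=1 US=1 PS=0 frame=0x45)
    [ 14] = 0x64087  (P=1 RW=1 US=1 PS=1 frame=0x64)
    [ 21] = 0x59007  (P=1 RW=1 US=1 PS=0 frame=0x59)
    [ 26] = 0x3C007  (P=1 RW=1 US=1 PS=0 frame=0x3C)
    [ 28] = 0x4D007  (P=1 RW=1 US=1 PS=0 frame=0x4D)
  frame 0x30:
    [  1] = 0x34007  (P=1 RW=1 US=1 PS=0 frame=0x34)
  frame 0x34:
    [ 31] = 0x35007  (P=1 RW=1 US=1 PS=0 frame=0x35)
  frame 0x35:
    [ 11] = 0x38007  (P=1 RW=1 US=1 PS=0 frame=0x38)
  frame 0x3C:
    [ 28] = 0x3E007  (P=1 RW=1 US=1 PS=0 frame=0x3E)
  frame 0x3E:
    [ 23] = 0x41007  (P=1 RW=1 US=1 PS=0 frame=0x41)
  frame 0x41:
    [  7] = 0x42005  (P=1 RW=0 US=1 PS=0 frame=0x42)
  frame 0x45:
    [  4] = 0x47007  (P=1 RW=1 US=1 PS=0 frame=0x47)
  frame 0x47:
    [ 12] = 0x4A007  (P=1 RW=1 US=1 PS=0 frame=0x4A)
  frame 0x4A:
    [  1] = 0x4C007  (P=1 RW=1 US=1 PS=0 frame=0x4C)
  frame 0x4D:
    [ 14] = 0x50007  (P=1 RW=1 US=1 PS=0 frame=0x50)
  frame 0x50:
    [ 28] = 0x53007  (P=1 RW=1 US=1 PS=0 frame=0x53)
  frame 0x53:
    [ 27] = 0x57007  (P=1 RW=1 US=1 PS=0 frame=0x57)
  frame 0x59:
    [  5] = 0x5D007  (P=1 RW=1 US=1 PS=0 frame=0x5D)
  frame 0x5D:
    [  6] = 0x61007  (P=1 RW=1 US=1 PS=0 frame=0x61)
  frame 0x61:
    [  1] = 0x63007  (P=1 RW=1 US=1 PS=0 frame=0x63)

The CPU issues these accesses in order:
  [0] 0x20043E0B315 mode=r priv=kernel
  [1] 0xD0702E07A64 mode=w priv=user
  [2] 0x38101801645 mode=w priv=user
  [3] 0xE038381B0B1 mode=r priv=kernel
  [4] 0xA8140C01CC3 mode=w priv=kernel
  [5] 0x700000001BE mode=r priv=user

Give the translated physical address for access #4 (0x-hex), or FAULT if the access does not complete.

Trace:
#0 VA=0x20043E0B315 (r,kernel):
  L0: frame=0x2C idx=4 entry=0x30007 [P=1 RW=1 US=1 PS=0]
  L1: frame=0x30 idx=1 entry=0x34007 [P=1 RW=1 US=1 PS=0]
  L2: frame=0x34 idx=31 entry=0x35007 [P=1 RW=1 US=1 PS=0]
  L3: frame=0x35 idx=11 entry=0x38007 [P=1 RW=1 US=1 PS=0]
  ⇒ phys 0x38315  [4 reads]
#1 VA=0xD0702E07A64 (w,user):
  L0: frame=0x2C idx=26 entry=0x3C007 [P=1 RW=1 US=1 PS=0]
  L1: frame=0x3C idx=28 entry=0x3E007 [P=1 RW=1 US=1 PS=0]
  L2: frame=0x3E idx=23 entry=0x41007 [P=1 RW=1 US=1 PS=0]
  L3: frame=0x41 idx=7 entry=0x42005 [P=1 RW=0 US=1 PS=0]
  ⇒ fault: PROTECTION_VIOLATION  — 4 lookups
#2 VA=0x38101801645 (w,user):
  L0: frame=0x2C idx=7 entry=0x45007 [P=1 RW=1 US=1 PS=0]
  L1: frame=0x45 idx=4 entry=0x47007 [P=1 RW=1 US=1 PS=0]
  L2: frame=0x47 idx=12 entry=0x4A007 [P=1 RW=1 US=1 PS=0]
  L3: frame=0x4A idx=1 entry=0x4C007 [P=1 RW=1 US=1 PS=0]
  ⇒ phys 0x4C645  [4 reads]
#3 VA=0xE038381B0B1 (r,kernel):
  L0: frame=0x2C idx=28 entry=0x4D007 [P=1 RW=1 US=1 PS=0]
  L1: frame=0x4D idx=14 entry=0x50007 [P=1 RW=1 US=1 PS=0]
  L2: frame=0x50 idx=28 entry=0x53007 [P=1 RW=1 US=1 PS=0]
  L3: frame=0x53 idx=27 entry=0x57007 [P=1 RW=1 US=1 PS=0]
  ⇒ phys 0x570B1  [4 reads]
#4 VA=0xA8140C01CC3 (w,kernel):
  L0: frame=0x2C idx=21 entry=0x59007 [P=1 RW=1 US=1 PS=0]
  L1: frame=0x59 idx=5 entry=0x5D007 [P=1 RW=1 US=1 PS=0]
  L2: frame=0x5D idx=6 entry=0x61007 [P=1 RW=1 US=1 PS=0]
  L3: frame=0x61 idx=1 entry=0x63007 [P=1 RW=1 US=1 PS=0]
  ⇒ phys 0x63CC3  [4 reads]
#5 VA=0x700000001BE (r,user):
  L0: frame=0x2C idx=14 entry=0x64087 [P=1 RW=1 US=1 PS=1]
  ⇒ phys 0x641BE (huge @L0)  [1 reads]

Access #4 PA: 0x63CC3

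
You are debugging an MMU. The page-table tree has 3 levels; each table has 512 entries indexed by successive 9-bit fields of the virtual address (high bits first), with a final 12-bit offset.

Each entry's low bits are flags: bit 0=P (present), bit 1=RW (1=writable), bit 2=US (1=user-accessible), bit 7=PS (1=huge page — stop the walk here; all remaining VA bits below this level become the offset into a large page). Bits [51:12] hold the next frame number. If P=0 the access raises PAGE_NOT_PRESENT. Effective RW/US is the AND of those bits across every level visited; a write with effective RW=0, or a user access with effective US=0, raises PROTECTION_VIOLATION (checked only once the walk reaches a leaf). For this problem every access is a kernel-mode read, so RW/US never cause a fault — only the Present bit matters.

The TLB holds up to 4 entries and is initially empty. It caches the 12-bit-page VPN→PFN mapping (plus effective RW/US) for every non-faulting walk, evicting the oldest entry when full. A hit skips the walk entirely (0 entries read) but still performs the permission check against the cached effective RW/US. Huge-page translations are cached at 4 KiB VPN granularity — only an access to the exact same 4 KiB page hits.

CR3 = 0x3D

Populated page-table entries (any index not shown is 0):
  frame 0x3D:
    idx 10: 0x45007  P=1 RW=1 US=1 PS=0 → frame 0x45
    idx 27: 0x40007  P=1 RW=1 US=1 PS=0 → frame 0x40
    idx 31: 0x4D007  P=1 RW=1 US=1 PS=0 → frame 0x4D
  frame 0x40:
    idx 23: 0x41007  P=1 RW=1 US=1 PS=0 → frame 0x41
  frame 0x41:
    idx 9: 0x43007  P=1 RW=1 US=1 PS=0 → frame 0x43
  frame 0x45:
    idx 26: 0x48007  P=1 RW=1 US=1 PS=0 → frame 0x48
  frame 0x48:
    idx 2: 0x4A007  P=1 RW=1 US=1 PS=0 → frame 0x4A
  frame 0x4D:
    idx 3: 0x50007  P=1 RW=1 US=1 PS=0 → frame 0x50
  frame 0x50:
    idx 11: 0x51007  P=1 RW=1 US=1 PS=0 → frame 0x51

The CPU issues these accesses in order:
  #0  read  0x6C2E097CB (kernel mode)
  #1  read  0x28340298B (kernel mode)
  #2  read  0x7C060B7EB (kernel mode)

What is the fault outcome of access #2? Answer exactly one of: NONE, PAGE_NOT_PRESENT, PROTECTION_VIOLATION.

Trace:
#0 VA=0x6C2E097CB (r,kernel):
  L0: frame=0x3D idx=27 entry=0x40007 [P=1 RW=1 US=1 PS=0]
  L1: frame=0x40 idx=23 entry=0x41007 [P=1 RW=1 US=1 PS=0]
  L2: frame=0x41 idx=9 entry=0x43007 [P=1 RW=1 US=1 PS=0]
  ✓ 0x437CB  — 3 lookups
#1 VA=0x28340298B (r,kernel):
  L0: frame=0x3D idx=10 entry=0x45007 [P=1 RW=1 US=1 PS=0]
  L1: frame=0x45 idx=26 entry=0x48007 [P=1 RW=1 US=1 PS=0]
  L2: frame=0x48 idx=2 entry=0x4A007 [P=1 RW=1 US=1 PS=0]
  ✓ 0x4A98B  — 3 lookups
#2 VA=0x7C060B7EB (r,kernel):
  L0: frame=0x3D idx=31 entry=0x4D007 [P=1 RW=1 US=1 PS=0]
  L1: frame=0x4D idx=3 entry=0x50007 [P=1 RW=1 US=1 PS=0]
  L2: frame=0x50 idx=11 entry=0x51007 [P=1 RW=1 US=1 PS=0]
  ✓ 0x517EB  — 3 lookups

Access #2 fault: NONE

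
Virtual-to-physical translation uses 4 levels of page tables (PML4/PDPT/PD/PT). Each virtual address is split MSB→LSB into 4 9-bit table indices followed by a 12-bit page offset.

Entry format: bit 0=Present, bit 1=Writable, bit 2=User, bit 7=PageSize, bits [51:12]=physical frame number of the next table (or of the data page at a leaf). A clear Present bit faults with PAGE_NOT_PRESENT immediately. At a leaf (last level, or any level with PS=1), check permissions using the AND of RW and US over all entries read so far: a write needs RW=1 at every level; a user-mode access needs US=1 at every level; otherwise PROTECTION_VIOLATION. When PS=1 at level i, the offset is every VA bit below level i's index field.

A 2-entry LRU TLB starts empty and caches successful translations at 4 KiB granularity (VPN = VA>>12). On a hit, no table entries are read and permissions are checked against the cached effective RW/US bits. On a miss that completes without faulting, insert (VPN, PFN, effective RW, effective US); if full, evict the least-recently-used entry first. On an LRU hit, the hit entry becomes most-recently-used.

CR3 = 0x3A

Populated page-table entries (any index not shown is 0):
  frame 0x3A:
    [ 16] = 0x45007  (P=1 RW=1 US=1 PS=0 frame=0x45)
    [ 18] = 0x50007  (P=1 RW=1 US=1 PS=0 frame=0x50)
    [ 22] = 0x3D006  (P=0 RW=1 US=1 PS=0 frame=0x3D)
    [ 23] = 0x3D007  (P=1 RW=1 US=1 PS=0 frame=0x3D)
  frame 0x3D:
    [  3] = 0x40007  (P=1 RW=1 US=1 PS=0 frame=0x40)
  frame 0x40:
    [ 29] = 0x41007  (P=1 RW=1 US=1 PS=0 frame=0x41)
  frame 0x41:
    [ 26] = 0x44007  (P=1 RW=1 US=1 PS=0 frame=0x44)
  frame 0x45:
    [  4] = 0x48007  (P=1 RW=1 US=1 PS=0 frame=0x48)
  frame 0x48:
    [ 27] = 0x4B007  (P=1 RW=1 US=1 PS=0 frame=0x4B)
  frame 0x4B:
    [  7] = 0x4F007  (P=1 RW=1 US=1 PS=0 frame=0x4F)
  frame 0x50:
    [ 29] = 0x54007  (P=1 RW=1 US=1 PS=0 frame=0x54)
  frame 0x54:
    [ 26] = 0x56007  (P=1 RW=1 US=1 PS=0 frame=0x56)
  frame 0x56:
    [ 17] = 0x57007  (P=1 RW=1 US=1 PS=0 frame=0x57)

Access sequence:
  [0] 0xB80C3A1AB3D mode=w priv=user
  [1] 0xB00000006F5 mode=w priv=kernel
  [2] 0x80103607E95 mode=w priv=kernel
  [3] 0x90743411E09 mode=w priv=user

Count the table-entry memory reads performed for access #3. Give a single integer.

Per-access translation:
#0 VA=0xB80C3A1AB3D (w,user):
  L0 @0x3A[23] → 0x3D007  P=1,RW=1,US=1,PS=0
  L1 @0x3D[3] → 0x40007  P=1,RW=1,US=1,PS=0
  L2 @0x40[29] → 0x41007  P=1,RW=1,US=1,PS=0
  L3 @0x41[26] → 0x44007  P=1,RW=1,US=1,PS=0
  → PA=0x44B3D  (4 entries read)
#1 VA=0xB00000006F5 (w,kernel):
  L0 @0x3A[22] → 0x3D006  P=0,RW=1,US=1,PS=0
  ✗ PAGE_NOT_PRESENT  [1 reads]
#2 VA=0x80103607E95 (w,kernel):
  L0 @0x3A[16] → 0x45007  P=1,RW=1,US=1,PS=0
  L1 @0x45[4] → 0x48007  P=1,RW=1,US=1,PS=0
  L2 @0x48[27] → 0x4B007  P=1,RW=1,US=1,PS=0
  L3 @0x4B[7] → 0x4F007  P=1,RW=1,US=1,PS=0
  → PA=0x4FE95  (4 entries read)
#3 VA=0x90743411E09 (w,user):
  L0 @0x3A[18] → 0x50007  P=1,RW=1,US=1,PS=0
  L1 @0x50[29] → 0x54007  P=1,RW=1,US=1,PS=0
  L2 @0x54[26] → 0x56007  P=1,RW=1,US=1,PS=0
  L3 @0x56[17] → 0x57007  P=1,RW=1,US=1,PS=0
  → PA=0x57E09  (4 entries read)

Entries read for #3: 4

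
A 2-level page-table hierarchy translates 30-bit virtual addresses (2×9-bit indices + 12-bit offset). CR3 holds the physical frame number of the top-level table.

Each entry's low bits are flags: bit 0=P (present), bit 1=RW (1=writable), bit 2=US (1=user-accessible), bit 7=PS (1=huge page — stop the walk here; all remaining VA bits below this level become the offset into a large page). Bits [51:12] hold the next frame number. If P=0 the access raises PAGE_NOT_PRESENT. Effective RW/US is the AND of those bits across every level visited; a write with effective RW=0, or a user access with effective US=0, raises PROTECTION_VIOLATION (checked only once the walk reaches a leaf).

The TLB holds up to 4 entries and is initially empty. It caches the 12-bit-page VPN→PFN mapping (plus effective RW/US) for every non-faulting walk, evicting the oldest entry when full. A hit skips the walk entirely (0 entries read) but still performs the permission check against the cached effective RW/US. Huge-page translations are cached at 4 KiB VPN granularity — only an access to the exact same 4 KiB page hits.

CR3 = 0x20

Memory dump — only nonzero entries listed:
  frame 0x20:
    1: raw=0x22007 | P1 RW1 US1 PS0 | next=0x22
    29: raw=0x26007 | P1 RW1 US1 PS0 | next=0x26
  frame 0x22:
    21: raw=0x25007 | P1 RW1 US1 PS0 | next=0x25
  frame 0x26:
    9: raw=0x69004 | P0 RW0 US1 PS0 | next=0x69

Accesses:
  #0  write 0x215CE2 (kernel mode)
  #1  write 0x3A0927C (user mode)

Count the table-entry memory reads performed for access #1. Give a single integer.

Trace:
#0 VA=0x215CE2 (w,kernel):
  lvl0: tbl 0x20, slot 1 ⇒ 0x22007 (P1/RW1/US1/PS0)
  lvl1: tbl 0x22, slot 21 ⇒ 0x25007 (P1/RW1/US1/PS0)
  → PA=0x25CE2  (2 entries read)
#1 VA=0x3A0927C (w,user):
  lvl0: tbl 0x20, slot 29 ⇒ 0x26007 (P1/RW1/US1/PS0)
  lvl1: tbl 0x26, slot 9 ⇒ 0x69004 (P0/RW0/US1/PS0)
  ✗ PAGE_NOT_PRESENT  [2 reads]

Entries read for #1: 2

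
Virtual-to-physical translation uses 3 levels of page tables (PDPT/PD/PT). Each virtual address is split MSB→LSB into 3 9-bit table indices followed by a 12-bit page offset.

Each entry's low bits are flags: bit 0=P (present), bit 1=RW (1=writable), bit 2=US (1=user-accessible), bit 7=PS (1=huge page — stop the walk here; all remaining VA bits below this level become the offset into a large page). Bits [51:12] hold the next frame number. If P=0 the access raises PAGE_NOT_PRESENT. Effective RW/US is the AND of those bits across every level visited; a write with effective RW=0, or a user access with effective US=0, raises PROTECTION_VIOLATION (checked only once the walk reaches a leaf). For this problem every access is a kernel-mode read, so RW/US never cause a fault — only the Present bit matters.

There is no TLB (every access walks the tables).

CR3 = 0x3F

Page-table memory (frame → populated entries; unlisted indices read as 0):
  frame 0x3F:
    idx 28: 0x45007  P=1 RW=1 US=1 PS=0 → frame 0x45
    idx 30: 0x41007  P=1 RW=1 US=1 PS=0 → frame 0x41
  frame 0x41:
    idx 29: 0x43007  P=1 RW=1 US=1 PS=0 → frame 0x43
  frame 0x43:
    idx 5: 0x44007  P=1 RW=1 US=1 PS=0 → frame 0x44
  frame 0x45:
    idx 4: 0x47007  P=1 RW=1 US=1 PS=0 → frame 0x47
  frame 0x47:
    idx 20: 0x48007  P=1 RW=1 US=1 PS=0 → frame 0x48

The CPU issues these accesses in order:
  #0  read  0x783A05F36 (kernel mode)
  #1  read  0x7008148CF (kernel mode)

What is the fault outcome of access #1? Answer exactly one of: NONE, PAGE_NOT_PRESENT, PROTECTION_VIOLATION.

Walk each access:
#0 VA=0x783A05F36 (r,kernel):
  L0: frame=0x3F idx=30 entry=0x41007 [P=1 RW=1 US=1 PS=0]
  L1: frame=0x41 idx=29 entry=0x43007 [P=1 RW=1 US=1 PS=0]
  L2: frame=0x43 idx=5 entry=0x44007 [P=1 RW=1 US=1 PS=0]
  ✓ 0x44F36  — 3 lookups
#1 VA=0x7008148CF (r,kernel):
  L0: frame=0x3F idx=28 entry=0x45007 [P=1 RW=1 US=1 PS=0]
  L1: frame=0x45 idx=4 entry=0x47007 [P=1 RW=1 US=1 PS=0]
  L2: frame=0x47 idx=20 entry=0x48007 [P=1 RW=1 US=1 PS=0]
  ✓ 0x488CF  — 3 lookups

Access #1 fault: NONE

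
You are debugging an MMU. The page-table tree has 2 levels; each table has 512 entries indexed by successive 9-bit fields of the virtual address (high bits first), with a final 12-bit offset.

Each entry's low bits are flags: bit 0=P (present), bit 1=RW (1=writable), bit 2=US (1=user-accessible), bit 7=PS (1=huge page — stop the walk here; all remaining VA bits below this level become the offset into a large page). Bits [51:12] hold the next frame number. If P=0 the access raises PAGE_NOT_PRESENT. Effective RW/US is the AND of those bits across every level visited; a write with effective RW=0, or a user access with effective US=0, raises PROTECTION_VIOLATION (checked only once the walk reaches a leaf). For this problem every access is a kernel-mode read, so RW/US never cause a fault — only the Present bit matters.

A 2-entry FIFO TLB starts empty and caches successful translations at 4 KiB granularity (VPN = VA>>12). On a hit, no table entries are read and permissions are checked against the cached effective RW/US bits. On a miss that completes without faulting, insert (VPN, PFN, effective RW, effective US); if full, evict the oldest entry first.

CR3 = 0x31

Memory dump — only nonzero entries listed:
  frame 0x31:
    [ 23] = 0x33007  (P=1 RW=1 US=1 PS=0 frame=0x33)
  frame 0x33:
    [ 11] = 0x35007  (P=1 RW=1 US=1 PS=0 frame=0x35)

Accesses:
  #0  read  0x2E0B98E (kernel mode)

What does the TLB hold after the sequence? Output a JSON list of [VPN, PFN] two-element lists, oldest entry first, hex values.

Walk each access:
#0 VA=0x2E0B98E (r,kernel):
  L0 @0x31[23] → 0x33007  P=1,RW=1,US=1,PS=0
  L1 @0x33[11] → 0x35007  P=1,RW=1,US=1,PS=0
  → PA=0x3598E  (2 entries read)

TLB: [["0x2E0B", "0x35"]]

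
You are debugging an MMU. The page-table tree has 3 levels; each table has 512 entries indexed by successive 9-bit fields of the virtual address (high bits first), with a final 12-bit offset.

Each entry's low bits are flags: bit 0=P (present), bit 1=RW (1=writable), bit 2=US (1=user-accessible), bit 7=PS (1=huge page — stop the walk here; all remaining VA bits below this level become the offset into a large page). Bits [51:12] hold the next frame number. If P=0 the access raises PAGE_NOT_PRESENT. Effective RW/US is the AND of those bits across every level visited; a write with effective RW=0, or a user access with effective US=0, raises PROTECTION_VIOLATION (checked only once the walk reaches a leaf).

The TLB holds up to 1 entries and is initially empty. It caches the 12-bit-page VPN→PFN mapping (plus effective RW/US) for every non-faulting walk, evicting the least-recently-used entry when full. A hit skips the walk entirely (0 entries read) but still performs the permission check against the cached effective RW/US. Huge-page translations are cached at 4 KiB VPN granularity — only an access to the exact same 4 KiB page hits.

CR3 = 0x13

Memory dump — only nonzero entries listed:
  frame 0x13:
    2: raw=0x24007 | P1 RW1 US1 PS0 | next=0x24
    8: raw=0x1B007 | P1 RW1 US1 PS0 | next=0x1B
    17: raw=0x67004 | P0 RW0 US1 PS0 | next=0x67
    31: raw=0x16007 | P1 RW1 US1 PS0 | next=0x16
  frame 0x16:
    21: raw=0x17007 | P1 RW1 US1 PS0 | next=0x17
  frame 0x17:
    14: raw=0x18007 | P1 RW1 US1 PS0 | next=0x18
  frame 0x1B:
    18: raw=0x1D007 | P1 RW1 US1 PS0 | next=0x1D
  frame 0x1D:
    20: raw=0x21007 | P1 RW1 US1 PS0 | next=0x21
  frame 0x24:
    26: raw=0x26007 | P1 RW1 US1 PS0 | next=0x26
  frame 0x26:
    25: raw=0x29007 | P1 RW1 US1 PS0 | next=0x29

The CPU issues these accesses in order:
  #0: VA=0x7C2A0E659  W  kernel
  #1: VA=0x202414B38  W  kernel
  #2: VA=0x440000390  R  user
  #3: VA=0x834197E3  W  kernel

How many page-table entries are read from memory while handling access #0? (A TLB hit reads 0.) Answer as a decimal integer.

Trace:
#0 VA=0x7C2A0E659 (w,kernel):
  lvl0: tbl 0x13, slot 31 ⇒ 0x16007 (P1/RW1/US1/PS0)
  lvl1: tbl 0x16, slot 21 ⇒ 0x17007 (P1/RW1/US1/PS0)
  lvl2: tbl 0x17, slot 14 ⇒ 0x18007 (P1/RW1/US1/PS0)
  → PA=0x18659  (3 entries read)
#1 VA=0x202414B38 (w,kernel):
  lvl0: tbl 0x13, slot 8 ⇒ 0x1B007 (P1/RW1/US1/PS0)
  lvl1: tbl 0x1B, slot 18 ⇒ 0x1D007 (P1/RW1/US1/PS0)
  lvl2: tbl 0x1D, slot 20 ⇒ 0x21007 (P1/RW1/US1/PS0)
  → PA=0x21B38  (3 entries read)
#2 VA=0x440000390 (r,user):
  lvl0: tbl 0x13, slot 17 ⇒ 0x67004 (P0/RW0/US1/PS0)
  ✗ PAGE_NOT_PRESENT  [1 reads]
#3 VA=0x834197E3 (w,kernel):
  lvl0: tbl 0x13, slot 2 ⇒ 0x24007 (P1/RW1/US1/PS0)
  lvl1: tbl 0x24, slot 26 ⇒ 0x26007 (P1/RW1/US1/PS0)
  lvl2: tbl 0x26, slot 25 ⇒ 0x29007 (P1/RW1/US1/PS0)
  → PA=0x297E3  (3 entries read)

Entries read for #0: 3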